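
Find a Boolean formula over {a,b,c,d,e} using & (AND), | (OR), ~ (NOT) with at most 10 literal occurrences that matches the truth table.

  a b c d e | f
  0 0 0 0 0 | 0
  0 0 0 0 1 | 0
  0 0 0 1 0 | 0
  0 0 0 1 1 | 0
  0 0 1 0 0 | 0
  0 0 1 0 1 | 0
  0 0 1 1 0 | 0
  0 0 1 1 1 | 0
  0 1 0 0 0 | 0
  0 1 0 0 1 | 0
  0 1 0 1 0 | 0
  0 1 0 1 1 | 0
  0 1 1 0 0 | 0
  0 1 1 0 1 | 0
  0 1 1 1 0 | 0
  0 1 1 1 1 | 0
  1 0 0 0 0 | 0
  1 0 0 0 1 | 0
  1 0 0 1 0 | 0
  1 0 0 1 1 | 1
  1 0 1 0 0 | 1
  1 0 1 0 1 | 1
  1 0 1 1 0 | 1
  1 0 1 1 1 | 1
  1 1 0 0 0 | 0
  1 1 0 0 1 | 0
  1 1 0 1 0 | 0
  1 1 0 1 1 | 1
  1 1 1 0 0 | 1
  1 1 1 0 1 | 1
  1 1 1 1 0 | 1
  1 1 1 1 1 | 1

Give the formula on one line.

  ~d = 11001100110011001100110011001100
  (~d & a) = 00000000000000001100110011001100
  ((~d & a) | b) = 00000000111111111100110011111111
  (d & ((~d & a) | b)) = 00000000001100110000000000110011
  ((d & ((~d & a) | b)) | c) = 00001111001111110000111100111111
  (((d & ((~d & a) | b)) | c) | d) = 00111111001111110011111100111111
  (e | c) = 01011111010111110101111101011111
  ((e | c) & a) = 00000000000000000101111101011111
  ((((d & ((~d & a) | b)) | c) | d) & ((e | c) & a)) = 00000000000000000001111100011111

((((d & ((~d & a) | b)) | c) | d) & ((e | c) & a))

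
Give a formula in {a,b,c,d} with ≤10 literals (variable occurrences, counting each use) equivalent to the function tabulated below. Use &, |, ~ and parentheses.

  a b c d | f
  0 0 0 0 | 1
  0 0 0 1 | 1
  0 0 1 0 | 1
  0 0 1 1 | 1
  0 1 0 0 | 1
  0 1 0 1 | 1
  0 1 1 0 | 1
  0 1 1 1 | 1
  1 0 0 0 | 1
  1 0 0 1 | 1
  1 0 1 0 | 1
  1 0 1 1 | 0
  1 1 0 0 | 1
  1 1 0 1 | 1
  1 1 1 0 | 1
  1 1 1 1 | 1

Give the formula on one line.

((((~d & ~b) | (a & b)) & (b | c)) | (~c | ~a))

  ~d = 1010101010101010
  ~b = 1111000011110000
  (~d & ~b) = 1010000010100000
  (a & b) = 0000000000001111
  ((~d & ~b) | (a & b)) = 1010000010101111
  (b | c) = 0011111100111111
  (((~d & ~b) | (a & b)) & (b | c)) = 0010000000101111
  ~c = 1100110011001100
  ~a = 1111111100000000
  (~c | ~a) = 1111111111001100
  ((((~d & ~b) | (a & b)) & (b | c)) | (~c | ~a)) = 1111111111101111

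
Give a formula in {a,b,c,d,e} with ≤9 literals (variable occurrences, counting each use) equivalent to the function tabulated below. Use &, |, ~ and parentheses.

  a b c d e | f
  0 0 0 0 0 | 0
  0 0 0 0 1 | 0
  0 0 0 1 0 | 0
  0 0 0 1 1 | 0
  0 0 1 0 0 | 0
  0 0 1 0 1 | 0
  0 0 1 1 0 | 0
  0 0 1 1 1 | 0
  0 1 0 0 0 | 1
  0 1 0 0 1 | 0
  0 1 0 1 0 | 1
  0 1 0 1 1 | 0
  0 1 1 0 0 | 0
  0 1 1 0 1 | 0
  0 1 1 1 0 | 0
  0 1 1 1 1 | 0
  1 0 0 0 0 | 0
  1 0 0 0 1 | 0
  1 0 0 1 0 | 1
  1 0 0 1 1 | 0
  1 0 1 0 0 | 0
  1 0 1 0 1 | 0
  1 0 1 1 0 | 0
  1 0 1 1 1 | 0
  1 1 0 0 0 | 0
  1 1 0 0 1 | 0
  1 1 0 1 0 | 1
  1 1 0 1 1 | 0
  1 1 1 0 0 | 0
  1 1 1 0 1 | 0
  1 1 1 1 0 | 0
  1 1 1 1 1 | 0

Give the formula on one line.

  ~c = 11110000111100001111000011110000
  (d & a) = 00000000000000000011001100110011
  ~a = 11111111111111110000000000000000
  (b & ~a) = 00000000111111110000000000000000
  ((d & a) | (b & ~a)) = 00000000111111110011001100110011
  (~c & ((d & a) | (b & ~a))) = 00000000111100000011000000110000
  ~e = 10101010101010101010101010101010
  ((~c & ((d & a) | (b & ~a))) & ~e) = 00000000101000000010000000100000

((~c & ((d & a) | (b & ~a))) & ~e)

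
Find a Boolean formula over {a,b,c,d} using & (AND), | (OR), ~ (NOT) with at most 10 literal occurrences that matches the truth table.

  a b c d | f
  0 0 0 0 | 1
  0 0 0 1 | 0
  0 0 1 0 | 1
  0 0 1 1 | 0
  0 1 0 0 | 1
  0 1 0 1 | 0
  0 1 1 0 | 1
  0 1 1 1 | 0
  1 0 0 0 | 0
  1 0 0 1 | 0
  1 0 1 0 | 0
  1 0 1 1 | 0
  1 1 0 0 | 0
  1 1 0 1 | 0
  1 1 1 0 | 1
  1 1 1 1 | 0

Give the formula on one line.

((~d & (d | ~a)) | ((b & c) & (c & (a & ~d))))

  ~d = 1010101010101010
  ~a = 1111111100000000
  (d | ~a) = 1111111101010101
  (~d & (d | ~a)) = 1010101000000000
  (b & c) = 0000001100000011
  (a & ~d) = 0000000010101010
  (c & (a & ~d)) = 0000000000100010
  ((b & c) & (c & (a & ~d))) = 0000000000000010
  ((~d & (d | ~a)) | ((b & c) & (c & (a & ~d)))) = 1010101000000010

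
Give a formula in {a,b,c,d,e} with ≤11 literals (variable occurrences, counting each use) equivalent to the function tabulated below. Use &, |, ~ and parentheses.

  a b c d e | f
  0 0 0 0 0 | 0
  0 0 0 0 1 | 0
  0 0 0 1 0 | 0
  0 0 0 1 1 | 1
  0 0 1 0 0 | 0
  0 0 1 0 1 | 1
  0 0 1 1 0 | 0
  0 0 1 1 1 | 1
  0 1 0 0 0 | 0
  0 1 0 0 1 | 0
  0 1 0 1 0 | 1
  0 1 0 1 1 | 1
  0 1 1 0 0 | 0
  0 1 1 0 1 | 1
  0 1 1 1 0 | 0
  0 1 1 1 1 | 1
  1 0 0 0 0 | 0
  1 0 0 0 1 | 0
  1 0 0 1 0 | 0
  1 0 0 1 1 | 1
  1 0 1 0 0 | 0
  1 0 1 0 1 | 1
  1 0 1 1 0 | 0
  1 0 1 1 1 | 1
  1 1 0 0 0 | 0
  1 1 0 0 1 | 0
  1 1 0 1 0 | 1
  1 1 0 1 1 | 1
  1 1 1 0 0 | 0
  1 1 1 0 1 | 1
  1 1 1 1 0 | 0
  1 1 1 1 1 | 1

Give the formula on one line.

(((e | (((~b & ~d) & ~a) | b)) & (d | c)) & (~c | e))

  ~b = 11111111000000001111111100000000
  ~d = 11001100110011001100110011001100
  (~b & ~d) = 11001100000000001100110000000000
  ~a = 11111111111111110000000000000000
  ((~b & ~d) & ~a) = 11001100000000000000000000000000
  (((~b & ~d) & ~a) | b) = 11001100111111110000000011111111
  (e | (((~b & ~d) & ~a) | b)) = 11011101111111110101010111111111
  (d | c) = 00111111001111110011111100111111
  ((e | (((~b & ~d) & ~a) | b)) & (d | c)) = 00011101001111110001010100111111
  ~c = 11110000111100001111000011110000
  (~c | e) = 11110101111101011111010111110101
  (((e | (((~b & ~d) & ~a) | b)) & (d | c)) & (~c | e)) = 00010101001101010001010100110101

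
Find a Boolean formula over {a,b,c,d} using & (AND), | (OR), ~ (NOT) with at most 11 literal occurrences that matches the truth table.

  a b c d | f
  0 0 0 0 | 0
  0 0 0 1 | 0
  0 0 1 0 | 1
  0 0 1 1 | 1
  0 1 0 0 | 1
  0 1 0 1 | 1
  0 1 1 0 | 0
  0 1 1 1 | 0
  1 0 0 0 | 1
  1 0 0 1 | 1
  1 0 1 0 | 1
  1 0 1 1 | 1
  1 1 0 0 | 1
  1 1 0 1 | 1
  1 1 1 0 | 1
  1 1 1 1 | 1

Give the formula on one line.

  ~a = 1111111100000000
  ~b = 1111000011110000
  (~b | d) = 1111010111110101
  ((~b | d) & c) = 0011000100110001
  (~b & ((~b | d) & c)) = 0011000000110000
  (~a & (~b & ((~b | d) & c))) = 0011000000000000
  ~c = 1100110011001100
  (b & ~c) = 0000110000001100
  ((b & ~c) | a) = 0000110011111111
  ((~a & (~b & ((~b | d) & c))) | ((b & ~c) | a)) = 0011110011111111

((~a & (~b & ((~b | d) & c))) | ((b & ~c) | a))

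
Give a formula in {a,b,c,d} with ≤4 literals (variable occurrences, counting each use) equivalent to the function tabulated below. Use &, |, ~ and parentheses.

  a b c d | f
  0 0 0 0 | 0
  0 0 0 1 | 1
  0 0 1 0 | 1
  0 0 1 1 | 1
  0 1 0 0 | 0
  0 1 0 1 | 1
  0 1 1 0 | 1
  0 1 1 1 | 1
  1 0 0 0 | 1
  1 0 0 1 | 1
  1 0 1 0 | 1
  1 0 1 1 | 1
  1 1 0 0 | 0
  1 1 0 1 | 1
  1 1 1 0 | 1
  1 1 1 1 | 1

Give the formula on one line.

(((a & ~b) | c) | d)

  ~b = 1111000011110000
  (a & ~b) = 0000000011110000
  ((a & ~b) | c) = 0011001111110011
  (((a & ~b) | c) | d) = 0111011111110111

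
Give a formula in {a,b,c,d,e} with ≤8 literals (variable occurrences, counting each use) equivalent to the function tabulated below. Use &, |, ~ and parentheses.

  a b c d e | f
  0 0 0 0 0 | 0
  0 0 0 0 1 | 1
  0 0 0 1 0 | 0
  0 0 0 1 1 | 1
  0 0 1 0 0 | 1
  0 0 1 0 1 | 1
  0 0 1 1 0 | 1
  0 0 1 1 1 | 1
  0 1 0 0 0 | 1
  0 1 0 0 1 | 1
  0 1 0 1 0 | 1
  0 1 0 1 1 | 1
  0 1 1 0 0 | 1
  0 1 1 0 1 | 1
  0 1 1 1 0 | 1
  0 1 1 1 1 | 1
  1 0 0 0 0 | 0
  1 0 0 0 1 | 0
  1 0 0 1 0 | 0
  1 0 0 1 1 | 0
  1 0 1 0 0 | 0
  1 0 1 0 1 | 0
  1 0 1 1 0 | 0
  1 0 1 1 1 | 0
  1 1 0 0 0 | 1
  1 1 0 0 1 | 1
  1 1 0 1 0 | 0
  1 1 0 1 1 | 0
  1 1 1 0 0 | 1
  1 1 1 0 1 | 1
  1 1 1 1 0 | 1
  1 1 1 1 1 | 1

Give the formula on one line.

  ~a = 11111111111111110000000000000000
  (e & ~a) = 01010101010101010000000000000000
  (b | (e & ~a)) = 01010101111111110000000011111111
  ~d = 11001100110011001100110011001100
  (~d | ~a) = 11111111111111111100110011001100
  ((b | (e & ~a)) & (~d | ~a)) = 01010101111111110000000011001100
  (~a | b) = 11111111111111110000000011111111
  (c & (~a | b)) = 00001111000011110000000000001111
  (((b | (e & ~a)) & (~d | ~a)) | (c & (~a | b))) = 01011111111111110000000011001111

(((b | (e & ~a)) & (~d | ~a)) | (c & (~a | b)))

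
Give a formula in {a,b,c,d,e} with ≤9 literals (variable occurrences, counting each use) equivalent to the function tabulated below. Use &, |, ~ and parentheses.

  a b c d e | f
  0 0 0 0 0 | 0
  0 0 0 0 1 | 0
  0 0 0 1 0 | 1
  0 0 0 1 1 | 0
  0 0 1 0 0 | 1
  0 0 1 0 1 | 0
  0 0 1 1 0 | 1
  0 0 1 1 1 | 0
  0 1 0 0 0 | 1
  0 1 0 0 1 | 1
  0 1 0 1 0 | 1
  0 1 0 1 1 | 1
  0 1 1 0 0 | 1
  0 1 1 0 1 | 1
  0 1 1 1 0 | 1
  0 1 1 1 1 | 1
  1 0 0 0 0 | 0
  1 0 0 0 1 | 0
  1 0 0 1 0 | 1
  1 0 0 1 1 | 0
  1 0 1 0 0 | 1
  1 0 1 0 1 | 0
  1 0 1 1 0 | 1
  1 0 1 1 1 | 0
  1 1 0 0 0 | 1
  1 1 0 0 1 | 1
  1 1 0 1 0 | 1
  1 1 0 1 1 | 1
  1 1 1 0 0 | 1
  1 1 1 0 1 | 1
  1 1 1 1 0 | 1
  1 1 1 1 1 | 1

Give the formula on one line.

  (e | b) = 01010101111111110101010111111111
  (d | (e | b)) = 01110111111111110111011111111111
  (c | (d | (e | b))) = 01111111111111110111111111111111
  ~e = 10101010101010101010101010101010
  (b & e) = 00000000010101010000000001010101
  (~e | (b & e)) = 10101010111111111010101011111111
  ((c | (d | (e | b))) & (~e | (b & e))) = 00101010111111110010101011111111

((c | (d | (e | b))) & (~e | (b & e)))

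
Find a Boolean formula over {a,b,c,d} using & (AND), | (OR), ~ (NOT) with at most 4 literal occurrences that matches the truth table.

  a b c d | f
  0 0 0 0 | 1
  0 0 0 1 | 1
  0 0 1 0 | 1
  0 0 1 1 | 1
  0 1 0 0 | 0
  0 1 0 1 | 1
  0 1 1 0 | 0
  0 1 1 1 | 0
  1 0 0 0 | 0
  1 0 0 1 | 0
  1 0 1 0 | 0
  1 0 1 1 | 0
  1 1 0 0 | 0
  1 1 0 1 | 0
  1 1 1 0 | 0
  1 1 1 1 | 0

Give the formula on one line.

(~a & ((~c & d) | ~b))

  ~a = 1111111100000000
  ~c = 1100110011001100
  (~c & d) = 0100010001000100
  ~b = 1111000011110000
  ((~c & d) | ~b) = 1111010011110100
  (~a & ((~c & d) | ~b)) = 1111010000000000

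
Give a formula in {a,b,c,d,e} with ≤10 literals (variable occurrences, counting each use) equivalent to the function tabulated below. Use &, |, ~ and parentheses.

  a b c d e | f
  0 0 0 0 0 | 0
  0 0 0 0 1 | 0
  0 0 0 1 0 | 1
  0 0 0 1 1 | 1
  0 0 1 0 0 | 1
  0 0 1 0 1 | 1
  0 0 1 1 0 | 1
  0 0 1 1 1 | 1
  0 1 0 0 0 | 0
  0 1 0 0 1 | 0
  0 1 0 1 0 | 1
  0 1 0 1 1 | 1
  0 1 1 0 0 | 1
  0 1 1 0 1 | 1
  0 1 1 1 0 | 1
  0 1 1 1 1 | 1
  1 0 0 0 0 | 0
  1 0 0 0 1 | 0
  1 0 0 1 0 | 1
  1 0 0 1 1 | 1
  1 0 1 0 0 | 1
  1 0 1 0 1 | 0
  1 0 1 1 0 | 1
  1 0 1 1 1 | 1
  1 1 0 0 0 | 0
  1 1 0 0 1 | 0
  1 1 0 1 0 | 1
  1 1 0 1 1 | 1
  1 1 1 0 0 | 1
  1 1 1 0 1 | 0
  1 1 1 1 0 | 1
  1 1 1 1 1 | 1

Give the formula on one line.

  ~c = 11110000111100001111000011110000
  (d & ~c) = 00110000001100000011000000110000
  ~e = 10101010101010101010101010101010
  (~e & a) = 00000000000000001010101010101010
  ~a = 11111111111111110000000000000000
  (d | ~a) = 11111111111111110011001100110011
  ((~e & a) | (d | ~a)) = 11111111111111111011101110111011
  (((~e & a) | (d | ~a)) & c) = 00001111000011110000101100001011
  ((d & ~c) | (((~e & a) | (d | ~a)) & c)) = 00111111001111110011101100111011

((d & ~c) | (((~e & a) | (d | ~a)) & c))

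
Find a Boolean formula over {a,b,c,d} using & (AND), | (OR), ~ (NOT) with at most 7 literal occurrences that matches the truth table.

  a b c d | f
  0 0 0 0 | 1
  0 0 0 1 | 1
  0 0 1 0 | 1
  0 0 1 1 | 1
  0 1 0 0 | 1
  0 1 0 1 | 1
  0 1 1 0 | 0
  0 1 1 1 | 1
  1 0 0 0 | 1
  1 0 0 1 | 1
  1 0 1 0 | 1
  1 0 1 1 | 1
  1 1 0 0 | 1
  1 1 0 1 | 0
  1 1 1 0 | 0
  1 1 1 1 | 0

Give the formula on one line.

((~d & ~c) | ((d & (~a | ~d)) | ~b))

  ~d = 1010101010101010
  ~c = 1100110011001100
  (~d & ~c) = 1000100010001000
  ~a = 1111111100000000
  (~a | ~d) = 1111111110101010
  (d & (~a | ~d)) = 0101010100000000
  ~b = 1111000011110000
  ((d & (~a | ~d)) | ~b) = 1111010111110000
  ((~d & ~c) | ((d & (~a | ~d)) | ~b)) = 1111110111111000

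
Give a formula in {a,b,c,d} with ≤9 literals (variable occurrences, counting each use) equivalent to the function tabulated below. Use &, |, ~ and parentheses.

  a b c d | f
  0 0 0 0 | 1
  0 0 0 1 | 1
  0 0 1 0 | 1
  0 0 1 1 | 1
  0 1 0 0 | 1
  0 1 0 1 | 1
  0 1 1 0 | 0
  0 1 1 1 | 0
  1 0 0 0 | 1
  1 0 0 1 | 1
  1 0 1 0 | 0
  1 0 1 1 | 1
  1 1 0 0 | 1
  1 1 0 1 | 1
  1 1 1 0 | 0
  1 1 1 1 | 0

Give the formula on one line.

  ~d = 1010101010101010
  (~d | c) = 1011101110111011
  ~a = 1111111100000000
  ((~d | c) & ~a) = 1011101100000000
  ~c = 1100110011001100
  (~c | d) = 1101110111011101
  (((~d | c) & ~a) | (~c | d)) = 1111111111011101
  ~b = 1111000011110000
  ((((~d | c) & ~a) | (~c | d)) & ~b) = 1111000011010000
  (((((~d | c) & ~a) | (~c | d)) & ~b) | ~c) = 1111110011011100

(((((~d | c) & ~a) | (~c | d)) & ~b) | ~c)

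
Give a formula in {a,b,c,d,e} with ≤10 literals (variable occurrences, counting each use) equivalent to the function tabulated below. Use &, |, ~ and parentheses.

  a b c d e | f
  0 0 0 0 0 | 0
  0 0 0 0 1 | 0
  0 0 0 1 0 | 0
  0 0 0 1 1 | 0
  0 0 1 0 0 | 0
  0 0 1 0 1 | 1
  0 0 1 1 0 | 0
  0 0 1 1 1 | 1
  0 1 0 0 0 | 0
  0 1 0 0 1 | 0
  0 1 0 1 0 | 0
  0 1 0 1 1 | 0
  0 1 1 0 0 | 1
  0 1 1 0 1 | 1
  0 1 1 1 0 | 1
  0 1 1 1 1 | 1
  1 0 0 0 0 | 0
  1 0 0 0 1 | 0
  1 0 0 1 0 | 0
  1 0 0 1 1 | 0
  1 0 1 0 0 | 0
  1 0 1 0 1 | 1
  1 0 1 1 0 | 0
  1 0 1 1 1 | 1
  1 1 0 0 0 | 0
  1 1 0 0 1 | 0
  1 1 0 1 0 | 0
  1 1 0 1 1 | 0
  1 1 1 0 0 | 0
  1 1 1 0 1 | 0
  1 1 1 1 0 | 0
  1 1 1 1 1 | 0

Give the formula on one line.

  (c & e) = 00000101000001010000010100000101
  (b | (c & e)) = 00000101111111110000010111111111
  ~b = 11111111000000001111111100000000
  (c & ~b) = 00001111000000000000111100000000
  ~a = 11111111111111110000000000000000
  (~a & c) = 00001111000011110000000000000000
  ((c & ~b) | (~a & c)) = 00001111000011110000111100000000
  ((b | (c & e)) & ((c & ~b) | (~a & c))) = 00000101000011110000010100000000

((b | (c & e)) & ((c & ~b) | (~a & c)))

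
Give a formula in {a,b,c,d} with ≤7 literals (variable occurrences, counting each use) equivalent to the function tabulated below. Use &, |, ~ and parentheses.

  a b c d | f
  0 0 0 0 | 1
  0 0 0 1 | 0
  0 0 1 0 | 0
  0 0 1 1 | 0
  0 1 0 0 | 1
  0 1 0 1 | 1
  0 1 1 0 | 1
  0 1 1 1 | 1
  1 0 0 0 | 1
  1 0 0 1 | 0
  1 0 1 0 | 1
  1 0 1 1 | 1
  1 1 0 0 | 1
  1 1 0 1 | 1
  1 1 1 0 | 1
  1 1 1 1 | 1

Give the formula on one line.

  ~c = 1100110011001100
  ~d = 1010101010101010
  (~c & ~d) = 1000100010001000
  (a & c) = 0000000000110011
  ((~c & ~d) | (a & c)) = 1000100010111011
  (b | ((~c & ~d) | (a & c))) = 1000111110111111

(b | ((~c & ~d) | (a & c)))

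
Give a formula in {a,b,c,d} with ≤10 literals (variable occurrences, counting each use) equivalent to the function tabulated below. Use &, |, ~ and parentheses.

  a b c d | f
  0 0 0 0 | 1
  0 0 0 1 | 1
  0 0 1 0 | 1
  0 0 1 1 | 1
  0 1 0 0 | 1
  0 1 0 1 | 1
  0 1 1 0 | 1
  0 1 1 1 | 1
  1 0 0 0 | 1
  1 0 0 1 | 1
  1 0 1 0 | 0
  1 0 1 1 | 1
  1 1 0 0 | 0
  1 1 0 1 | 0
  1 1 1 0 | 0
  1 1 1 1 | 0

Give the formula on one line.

((~a | (~c & ~b)) | ((d | (~a | (b & ~c))) & ~b))

  ~a = 1111111100000000
  ~c = 1100110011001100
  ~b = 1111000011110000
  (~c & ~b) = 1100000011000000
  (~a | (~c & ~b)) = 1111111111000000
  (b & ~c) = 0000110000001100
  (~a | (b & ~c)) = 1111111100001100
  (d | (~a | (b & ~c))) = 1111111101011101
  ((d | (~a | (b & ~c))) & ~b) = 1111000001010000
  ((~a | (~c & ~b)) | ((d | (~a | (b & ~c))) & ~b)) = 1111111111010000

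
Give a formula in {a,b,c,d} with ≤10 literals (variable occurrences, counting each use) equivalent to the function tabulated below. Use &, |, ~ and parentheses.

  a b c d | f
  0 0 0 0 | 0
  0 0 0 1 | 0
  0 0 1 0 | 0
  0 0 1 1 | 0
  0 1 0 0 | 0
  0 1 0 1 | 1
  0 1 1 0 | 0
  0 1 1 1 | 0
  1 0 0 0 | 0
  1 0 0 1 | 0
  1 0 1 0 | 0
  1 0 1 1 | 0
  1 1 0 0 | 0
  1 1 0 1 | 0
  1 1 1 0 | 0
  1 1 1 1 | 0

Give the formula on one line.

((((a | c) | d) & ~c) & (~a & (b | ~d)))

  (a | c) = 0011001111111111
  ((a | c) | d) = 0111011111111111
  ~c = 1100110011001100
  (((a | c) | d) & ~c) = 0100010011001100
  ~a = 1111111100000000
  ~d = 1010101010101010
  (b | ~d) = 1010111110101111
  (~a & (b | ~d)) = 1010111100000000
  ((((a | c) | d) & ~c) & (~a & (b | ~d))) = 0000010000000000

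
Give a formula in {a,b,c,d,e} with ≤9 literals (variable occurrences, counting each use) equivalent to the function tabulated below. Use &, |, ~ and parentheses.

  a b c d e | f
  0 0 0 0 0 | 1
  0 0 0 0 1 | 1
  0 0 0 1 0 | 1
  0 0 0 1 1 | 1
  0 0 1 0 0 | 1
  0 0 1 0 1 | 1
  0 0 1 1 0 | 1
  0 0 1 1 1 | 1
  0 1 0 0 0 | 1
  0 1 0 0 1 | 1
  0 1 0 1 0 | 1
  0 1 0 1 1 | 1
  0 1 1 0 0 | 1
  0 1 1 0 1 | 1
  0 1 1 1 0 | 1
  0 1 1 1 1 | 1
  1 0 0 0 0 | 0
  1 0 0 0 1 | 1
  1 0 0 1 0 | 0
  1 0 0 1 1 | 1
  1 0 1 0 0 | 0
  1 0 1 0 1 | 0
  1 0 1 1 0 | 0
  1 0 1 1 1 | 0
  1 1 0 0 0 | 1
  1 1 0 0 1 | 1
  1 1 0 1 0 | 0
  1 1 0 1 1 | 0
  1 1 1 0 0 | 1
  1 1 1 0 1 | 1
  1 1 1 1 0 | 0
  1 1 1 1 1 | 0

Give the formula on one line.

  ~d = 11001100110011001100110011001100
  (~d & b) = 00000000110011000000000011001100
  ~a = 11111111111111110000000000000000
  ((~d & b) | ~a) = 11111111111111110000000011001100
  ~c = 11110000111100001111000011110000
  ~b = 11111111000000001111111100000000
  (~b & ~c) = 11110000000000001111000000000000
  ((~b & ~c) | c) = 11111111000011111111111100001111
  (e & ((~b & ~c) | c)) = 01010101000001010101010100000101
  (~c & (e & ((~b & ~c) | c))) = 01010000000000000101000000000000
  (((~d & b) | ~a) | (~c & (e & ((~b & ~c) | c)))) = 11111111111111110101000011001100

(((~d & b) | ~a) | (~c & (e & ((~b & ~c) | c))))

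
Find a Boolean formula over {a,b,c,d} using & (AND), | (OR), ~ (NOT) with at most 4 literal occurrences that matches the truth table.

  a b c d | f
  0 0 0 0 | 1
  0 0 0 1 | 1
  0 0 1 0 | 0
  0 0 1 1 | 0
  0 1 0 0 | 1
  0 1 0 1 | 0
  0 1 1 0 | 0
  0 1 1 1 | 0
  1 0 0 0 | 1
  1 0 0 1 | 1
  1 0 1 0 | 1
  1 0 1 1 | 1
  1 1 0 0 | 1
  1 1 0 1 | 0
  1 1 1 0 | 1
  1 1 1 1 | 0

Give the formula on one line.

  ~b = 1111000011110000
  ~d = 1010101010101010
  (~b | ~d) = 1111101011111010
  ~c = 1100110011001100
  (a | ~c) = 1100110011111111
  ((~b | ~d) & (a | ~c)) = 1100100011111010

((~b | ~d) & (a | ~c))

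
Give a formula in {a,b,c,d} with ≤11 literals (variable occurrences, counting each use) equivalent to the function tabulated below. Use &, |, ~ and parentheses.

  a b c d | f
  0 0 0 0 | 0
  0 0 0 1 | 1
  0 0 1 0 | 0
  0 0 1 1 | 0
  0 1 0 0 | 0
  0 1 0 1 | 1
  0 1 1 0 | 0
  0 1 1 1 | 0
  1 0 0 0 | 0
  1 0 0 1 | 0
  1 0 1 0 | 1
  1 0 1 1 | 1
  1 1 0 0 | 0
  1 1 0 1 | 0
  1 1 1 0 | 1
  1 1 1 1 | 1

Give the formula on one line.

  ~a = 1111111100000000
  (d & ~a) = 0101010100000000
  ((d & ~a) | c) = 0111011100110011
  ~c = 1100110011001100
  (~c & d) = 0100010001000100
  (a & d) = 0000000001010101
  (b & (a & d)) = 0000000000000101
  ((~c & d) | (b & (a & d))) = 0100010001000101
  (((~c & d) | (b & (a & d))) | a) = 0100010011111111
  (((d & ~a) | c) & (((~c & d) | (b & (a & d))) | a)) = 0100010000110011

(((d & ~a) | c) & (((~c & d) | (b & (a & d))) | a))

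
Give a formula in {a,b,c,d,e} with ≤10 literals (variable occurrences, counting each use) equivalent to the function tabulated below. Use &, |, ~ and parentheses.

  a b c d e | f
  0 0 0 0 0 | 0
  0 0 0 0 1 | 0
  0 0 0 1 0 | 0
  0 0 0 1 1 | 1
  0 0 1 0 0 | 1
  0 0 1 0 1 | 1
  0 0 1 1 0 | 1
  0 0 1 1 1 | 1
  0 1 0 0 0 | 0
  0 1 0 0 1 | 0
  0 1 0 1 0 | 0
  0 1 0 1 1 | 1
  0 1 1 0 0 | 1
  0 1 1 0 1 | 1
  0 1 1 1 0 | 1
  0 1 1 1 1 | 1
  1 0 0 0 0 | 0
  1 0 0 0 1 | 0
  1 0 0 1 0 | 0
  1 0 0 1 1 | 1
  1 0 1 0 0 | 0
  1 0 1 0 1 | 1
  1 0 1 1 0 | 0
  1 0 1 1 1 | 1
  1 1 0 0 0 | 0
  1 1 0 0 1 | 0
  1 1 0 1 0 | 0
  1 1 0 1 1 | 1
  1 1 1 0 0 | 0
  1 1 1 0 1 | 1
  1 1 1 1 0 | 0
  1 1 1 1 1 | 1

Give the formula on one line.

(((e & c) | (~a | ~c)) & (((d & e) & ~c) | c))

  (e & c) = 00000101000001010000010100000101
  ~a = 11111111111111110000000000000000
  ~c = 11110000111100001111000011110000
  (~a | ~c) = 11111111111111111111000011110000
  ((e & c) | (~a | ~c)) = 11111111111111111111010111110101
  (d & e) = 00010001000100010001000100010001
  ((d & e) & ~c) = 00010000000100000001000000010000
  (((d & e) & ~c) | c) = 00011111000111110001111100011111
  (((e & c) | (~a | ~c)) & (((d & e) & ~c) | c)) = 00011111000111110001010100010101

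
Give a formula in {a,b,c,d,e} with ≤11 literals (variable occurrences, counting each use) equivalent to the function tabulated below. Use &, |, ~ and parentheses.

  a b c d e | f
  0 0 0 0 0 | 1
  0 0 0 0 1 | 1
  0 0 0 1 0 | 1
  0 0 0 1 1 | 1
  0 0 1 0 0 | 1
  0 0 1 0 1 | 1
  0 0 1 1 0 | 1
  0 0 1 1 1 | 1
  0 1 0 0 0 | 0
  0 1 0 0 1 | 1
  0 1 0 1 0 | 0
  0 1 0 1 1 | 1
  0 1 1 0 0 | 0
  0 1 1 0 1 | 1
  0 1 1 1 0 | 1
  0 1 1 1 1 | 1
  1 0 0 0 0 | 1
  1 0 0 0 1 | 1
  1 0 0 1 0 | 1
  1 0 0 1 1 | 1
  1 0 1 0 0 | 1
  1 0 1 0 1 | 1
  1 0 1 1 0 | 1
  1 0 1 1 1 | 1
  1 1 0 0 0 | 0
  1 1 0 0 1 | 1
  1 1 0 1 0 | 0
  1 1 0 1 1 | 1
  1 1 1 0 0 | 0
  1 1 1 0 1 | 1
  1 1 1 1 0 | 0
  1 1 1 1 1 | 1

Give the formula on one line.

  ~b = 11111111000000001111111100000000
  ~a = 11111111111111110000000000000000
  (~a & ~b) = 11111111000000000000000000000000
  ~e = 10101010101010101010101010101010
  ((~a & ~b) & ~e) = 10101010000000000000000000000000
  (~a & c) = 00001111000011110000000000000000
  ((~a & c) & d) = 00000011000000110000000000000000
  (((~a & ~b) & ~e) | ((~a & c) & d)) = 10101011000000110000000000000000
  ((((~a & ~b) & ~e) | ((~a & c) & d)) | e) = 11111111010101110101010101010101
  (~b | ((((~a & ~b) & ~e) | ((~a & c) & d)) | e)) = 11111111010101111111111101010101

(~b | ((((~a & ~b) & ~e) | ((~a & c) & d)) | e))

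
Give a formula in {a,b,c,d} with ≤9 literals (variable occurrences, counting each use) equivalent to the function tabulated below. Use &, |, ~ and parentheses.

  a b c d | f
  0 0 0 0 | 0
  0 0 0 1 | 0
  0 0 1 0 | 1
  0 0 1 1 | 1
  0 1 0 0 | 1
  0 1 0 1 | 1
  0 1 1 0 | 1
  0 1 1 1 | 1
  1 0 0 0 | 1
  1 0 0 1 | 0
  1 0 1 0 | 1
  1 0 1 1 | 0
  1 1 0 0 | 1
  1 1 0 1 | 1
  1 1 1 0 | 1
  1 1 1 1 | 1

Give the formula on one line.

  (c | a) = 0011001111111111
  ~a = 1111111100000000
  ~d = 1010101010101010
  (~a | ~d) = 1111111110101010
  ((c | a) & (~a | ~d)) = 0011001110101010
  (b | a) = 0000111111111111
  (d & b) = 0000010100000101
  ((d & b) | ~d) = 1010111110101111
  ((b | a) & ((d & b) | ~d)) = 0000111110101111
  (((c | a) & (~a | ~d)) | ((b | a) & ((d & b) | ~d))) = 0011111110101111

(((c | a) & (~a | ~d)) | ((b | a) & ((d & b) | ~d)))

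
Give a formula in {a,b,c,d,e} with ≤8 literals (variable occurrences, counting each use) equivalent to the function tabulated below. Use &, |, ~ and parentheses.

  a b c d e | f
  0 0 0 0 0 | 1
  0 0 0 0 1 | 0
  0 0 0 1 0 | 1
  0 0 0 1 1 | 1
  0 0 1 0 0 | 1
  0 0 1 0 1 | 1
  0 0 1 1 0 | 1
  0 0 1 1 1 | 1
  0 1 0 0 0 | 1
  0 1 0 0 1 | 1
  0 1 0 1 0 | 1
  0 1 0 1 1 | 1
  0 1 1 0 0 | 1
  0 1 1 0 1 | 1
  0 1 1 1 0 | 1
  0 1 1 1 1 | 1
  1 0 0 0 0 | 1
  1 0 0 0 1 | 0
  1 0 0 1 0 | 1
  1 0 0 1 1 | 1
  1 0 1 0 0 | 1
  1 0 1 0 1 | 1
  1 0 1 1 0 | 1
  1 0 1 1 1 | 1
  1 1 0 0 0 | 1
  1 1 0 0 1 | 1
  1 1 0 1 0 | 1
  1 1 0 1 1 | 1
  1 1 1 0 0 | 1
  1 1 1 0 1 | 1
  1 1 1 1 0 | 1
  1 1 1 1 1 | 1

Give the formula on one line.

((((~e & ~c) & ~b) | c) | (d | b))

  ~e = 10101010101010101010101010101010
  ~c = 11110000111100001111000011110000
  (~e & ~c) = 10100000101000001010000010100000
  ~b = 11111111000000001111111100000000
  ((~e & ~c) & ~b) = 10100000000000001010000000000000
  (((~e & ~c) & ~b) | c) = 10101111000011111010111100001111
  (d | b) = 00110011111111110011001111111111
  ((((~e & ~c) & ~b) | c) | (d | b)) = 10111111111111111011111111111111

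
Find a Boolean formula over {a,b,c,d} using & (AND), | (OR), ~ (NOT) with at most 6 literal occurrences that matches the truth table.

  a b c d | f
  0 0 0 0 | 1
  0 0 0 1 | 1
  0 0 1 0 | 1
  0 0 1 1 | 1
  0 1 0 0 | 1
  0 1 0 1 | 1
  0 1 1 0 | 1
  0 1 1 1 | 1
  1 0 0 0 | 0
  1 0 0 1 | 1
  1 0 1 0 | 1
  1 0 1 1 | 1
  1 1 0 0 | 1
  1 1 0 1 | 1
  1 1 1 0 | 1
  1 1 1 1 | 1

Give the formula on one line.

(((~d & (~a | (~d & c))) | d) | b)

  ~d = 1010101010101010
  ~a = 1111111100000000
  (~d & c) = 0010001000100010
  (~a | (~d & c)) = 1111111100100010
  (~d & (~a | (~d & c))) = 1010101000100010
  ((~d & (~a | (~d & c))) | d) = 1111111101110111
  (((~d & (~a | (~d & c))) | d) | b) = 1111111101111111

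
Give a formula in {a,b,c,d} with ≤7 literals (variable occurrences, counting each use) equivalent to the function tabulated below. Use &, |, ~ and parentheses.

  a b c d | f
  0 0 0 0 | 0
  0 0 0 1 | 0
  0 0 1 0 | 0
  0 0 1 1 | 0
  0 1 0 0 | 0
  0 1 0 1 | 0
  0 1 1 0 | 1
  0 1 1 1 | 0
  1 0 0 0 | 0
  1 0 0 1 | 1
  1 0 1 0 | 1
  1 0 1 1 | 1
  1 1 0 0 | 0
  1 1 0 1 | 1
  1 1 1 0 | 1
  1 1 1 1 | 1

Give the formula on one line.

  ~d = 1010101010101010
  (~d & b) = 0000101000001010
  ((~d & b) | a) = 0000101011111111
  ~c = 1100110011001100
  (d & ~c) = 0100010001000100
  ((d & ~c) | c) = 0111011101110111
  (((~d & b) | a) & ((d & ~c) | c)) = 0000001001110111

(((~d & b) | a) & ((d & ~c) | c))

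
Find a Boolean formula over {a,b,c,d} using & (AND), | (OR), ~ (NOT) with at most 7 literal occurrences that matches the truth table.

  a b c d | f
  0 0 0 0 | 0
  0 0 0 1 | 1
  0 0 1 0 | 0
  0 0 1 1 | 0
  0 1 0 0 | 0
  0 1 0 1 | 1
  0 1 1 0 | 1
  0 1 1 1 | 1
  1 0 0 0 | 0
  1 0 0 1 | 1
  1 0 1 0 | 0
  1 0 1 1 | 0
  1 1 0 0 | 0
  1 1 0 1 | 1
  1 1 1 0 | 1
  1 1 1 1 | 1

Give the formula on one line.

((c | d) & (~c | b))

  (c | d) = 0111011101110111
  ~c = 1100110011001100
  (~c | b) = 1100111111001111
  ((c | d) & (~c | b)) = 0100011101000111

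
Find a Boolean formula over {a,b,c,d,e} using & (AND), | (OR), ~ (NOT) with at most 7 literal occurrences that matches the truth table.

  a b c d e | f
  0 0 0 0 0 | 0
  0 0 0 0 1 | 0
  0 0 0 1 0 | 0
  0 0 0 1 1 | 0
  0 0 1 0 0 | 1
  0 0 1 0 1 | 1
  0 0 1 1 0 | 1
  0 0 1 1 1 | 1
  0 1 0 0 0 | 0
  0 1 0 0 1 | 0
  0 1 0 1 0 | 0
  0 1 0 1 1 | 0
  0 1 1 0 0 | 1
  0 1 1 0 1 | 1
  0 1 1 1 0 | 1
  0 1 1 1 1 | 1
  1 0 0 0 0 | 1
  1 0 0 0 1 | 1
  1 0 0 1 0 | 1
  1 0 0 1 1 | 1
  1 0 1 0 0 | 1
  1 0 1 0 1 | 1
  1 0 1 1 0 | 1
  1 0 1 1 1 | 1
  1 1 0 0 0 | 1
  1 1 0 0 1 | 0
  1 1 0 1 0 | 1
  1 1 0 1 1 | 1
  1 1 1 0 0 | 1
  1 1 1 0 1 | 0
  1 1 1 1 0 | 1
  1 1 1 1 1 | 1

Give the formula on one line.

  ~b = 11111111000000001111111100000000
  (~b & a) = 00000000000000001111111100000000
  ~e = 10101010101010101010101010101010
  ~a = 11111111111111110000000000000000
  (~e | ~a) = 11111111111111111010101010101010
  (d | (~e | ~a)) = 11111111111111111011101110111011
  ((~b & a) | (d | (~e | ~a))) = 11111111111111111111111110111011
  (c | a) = 00001111000011111111111111111111
  (((~b & a) | (d | (~e | ~a))) & (c | a)) = 00001111000011111111111110111011

(((~b & a) | (d | (~e | ~a))) & (c | a))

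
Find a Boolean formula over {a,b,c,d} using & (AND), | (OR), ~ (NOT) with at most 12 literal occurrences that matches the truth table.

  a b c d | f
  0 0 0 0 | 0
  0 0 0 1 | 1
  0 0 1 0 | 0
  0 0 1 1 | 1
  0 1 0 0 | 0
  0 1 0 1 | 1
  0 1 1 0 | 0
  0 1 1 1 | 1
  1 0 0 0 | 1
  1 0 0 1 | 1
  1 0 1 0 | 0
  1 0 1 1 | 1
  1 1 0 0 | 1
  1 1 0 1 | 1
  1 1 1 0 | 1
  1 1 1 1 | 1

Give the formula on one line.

  ~d = 1010101010101010
  ~b = 1111000011110000
  (~d | ~b) = 1111101011111010
  ~c = 1100110011001100
  (a & ~c) = 0000000011001100
  (d | (a & ~c)) = 0101010111011101
  ((~d | ~b) & (d | (a & ~c))) = 0101000011011000
  (b | ~c) = 1100111111001111
  (d | a) = 0101010111111111
  ((b | ~c) & (d | a)) = 0100010111001111
  (((~d | ~b) & (d | (a & ~c))) | ((b | ~c) & (d | a))) = 0101010111011111

(((~d | ~b) & (d | (a & ~c))) | ((b | ~c) & (d | a)))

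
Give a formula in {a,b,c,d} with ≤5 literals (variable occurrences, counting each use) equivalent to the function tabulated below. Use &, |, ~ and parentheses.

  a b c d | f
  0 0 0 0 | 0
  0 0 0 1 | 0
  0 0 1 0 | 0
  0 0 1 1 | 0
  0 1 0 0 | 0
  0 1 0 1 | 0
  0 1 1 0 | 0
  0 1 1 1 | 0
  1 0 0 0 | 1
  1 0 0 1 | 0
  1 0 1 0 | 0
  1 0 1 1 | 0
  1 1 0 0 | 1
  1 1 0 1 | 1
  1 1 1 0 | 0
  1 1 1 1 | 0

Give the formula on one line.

  ~d = 1010101010101010
  (b | ~d) = 1010111110101111
  (a & (b | ~d)) = 0000000010101111
  ~c = 1100110011001100
  ((a & (b | ~d)) & ~c) = 0000000010001100

((a & (b | ~d)) & ~c)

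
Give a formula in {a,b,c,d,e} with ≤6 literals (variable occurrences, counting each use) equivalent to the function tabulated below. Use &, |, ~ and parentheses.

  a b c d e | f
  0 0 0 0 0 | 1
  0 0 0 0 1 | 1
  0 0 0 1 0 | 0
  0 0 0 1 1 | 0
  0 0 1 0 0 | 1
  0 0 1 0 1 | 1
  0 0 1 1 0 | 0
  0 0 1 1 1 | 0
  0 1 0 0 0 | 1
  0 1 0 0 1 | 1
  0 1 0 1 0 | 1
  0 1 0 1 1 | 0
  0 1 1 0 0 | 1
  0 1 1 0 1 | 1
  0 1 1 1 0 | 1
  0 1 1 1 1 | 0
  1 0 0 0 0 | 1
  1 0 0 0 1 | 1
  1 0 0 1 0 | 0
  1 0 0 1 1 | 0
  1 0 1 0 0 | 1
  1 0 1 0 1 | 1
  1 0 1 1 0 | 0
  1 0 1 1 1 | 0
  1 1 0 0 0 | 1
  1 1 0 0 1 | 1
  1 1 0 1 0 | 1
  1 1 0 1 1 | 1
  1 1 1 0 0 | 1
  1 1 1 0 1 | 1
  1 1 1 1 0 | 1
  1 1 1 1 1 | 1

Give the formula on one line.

(~d | ((~e | a) & b))

  ~d = 11001100110011001100110011001100
  ~e = 10101010101010101010101010101010
  (~e | a) = 10101010101010101111111111111111
  ((~e | a) & b) = 00000000101010100000000011111111
  (~d | ((~e | a) & b)) = 11001100111011101100110011111111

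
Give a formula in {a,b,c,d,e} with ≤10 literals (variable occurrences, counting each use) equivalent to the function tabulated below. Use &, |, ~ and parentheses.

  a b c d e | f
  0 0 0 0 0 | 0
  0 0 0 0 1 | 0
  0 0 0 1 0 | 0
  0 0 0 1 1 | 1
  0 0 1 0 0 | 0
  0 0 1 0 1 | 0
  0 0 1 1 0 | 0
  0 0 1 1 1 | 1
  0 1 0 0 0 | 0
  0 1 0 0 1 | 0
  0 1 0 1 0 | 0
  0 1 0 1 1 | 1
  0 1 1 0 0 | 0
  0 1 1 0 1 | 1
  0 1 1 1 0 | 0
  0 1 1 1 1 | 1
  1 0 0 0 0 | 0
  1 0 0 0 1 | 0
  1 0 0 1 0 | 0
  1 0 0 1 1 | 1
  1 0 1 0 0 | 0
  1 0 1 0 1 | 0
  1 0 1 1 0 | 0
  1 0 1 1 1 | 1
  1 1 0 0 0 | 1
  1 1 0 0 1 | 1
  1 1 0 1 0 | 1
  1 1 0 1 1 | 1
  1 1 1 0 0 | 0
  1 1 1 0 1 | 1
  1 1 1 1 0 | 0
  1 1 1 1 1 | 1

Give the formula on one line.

  ~c = 11110000111100001111000011110000
  (a & ~c) = 00000000000000001111000011110000
  (e & c) = 00000101000001010000010100000101
  ((a & ~c) | (e & c)) = 00000101000001011111010111110101
  (b & ((a & ~c) | (e & c))) = 00000000000001010000000011110101
  (e & d) = 00010001000100010001000100010001
  ((b & ((a & ~c) | (e & c))) | (e & d)) = 00010001000101010001000111110101

((b & ((a & ~c) | (e & c))) | (e & d))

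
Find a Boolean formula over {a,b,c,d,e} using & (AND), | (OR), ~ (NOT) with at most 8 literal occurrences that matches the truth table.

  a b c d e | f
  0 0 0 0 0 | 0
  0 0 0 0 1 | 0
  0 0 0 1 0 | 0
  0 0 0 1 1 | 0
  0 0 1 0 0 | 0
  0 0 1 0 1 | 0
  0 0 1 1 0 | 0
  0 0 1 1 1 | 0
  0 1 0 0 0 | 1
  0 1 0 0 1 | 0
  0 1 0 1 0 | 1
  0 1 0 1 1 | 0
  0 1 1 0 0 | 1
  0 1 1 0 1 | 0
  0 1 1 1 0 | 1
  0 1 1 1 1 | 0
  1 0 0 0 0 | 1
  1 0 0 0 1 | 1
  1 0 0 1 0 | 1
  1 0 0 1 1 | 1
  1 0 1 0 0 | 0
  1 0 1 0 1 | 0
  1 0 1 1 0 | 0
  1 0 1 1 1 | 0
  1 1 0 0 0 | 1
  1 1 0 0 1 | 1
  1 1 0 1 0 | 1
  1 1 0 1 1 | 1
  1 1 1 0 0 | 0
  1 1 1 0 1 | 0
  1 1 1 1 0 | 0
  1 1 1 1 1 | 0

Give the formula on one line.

(((~a & ~e) & b) | ((~c | ~a) & a))

  ~a = 11111111111111110000000000000000
  ~e = 10101010101010101010101010101010
  (~a & ~e) = 10101010101010100000000000000000
  ((~a & ~e) & b) = 00000000101010100000000000000000
  ~c = 11110000111100001111000011110000
  (~c | ~a) = 11111111111111111111000011110000
  ((~c | ~a) & a) = 00000000000000001111000011110000
  (((~a & ~e) & b) | ((~c | ~a) & a)) = 00000000101010101111000011110000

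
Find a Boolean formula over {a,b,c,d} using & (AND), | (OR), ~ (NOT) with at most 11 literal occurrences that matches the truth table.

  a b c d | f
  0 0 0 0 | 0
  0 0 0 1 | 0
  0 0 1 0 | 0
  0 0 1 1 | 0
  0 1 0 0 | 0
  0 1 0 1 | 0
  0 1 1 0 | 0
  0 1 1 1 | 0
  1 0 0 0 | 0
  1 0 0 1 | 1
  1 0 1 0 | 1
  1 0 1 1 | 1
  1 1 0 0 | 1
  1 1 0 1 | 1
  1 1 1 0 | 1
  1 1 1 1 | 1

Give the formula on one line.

  (d & a) = 0000000001010101
  (b & (d & a)) = 0000000000000101
  (c | (b & (d & a))) = 0011001100110111
  ~c = 1100110011001100
  (d & ~c) = 0100010001000100
  (a & (d & ~c)) = 0000000001000100
  (b | (a & (d & ~c))) = 0000111101001111
  ((c | (b & (d & a))) | (b | (a & (d & ~c)))) = 0011111101111111
  (((c | (b & (d & a))) | (b | (a & (d & ~c)))) & a) = 0000000001111111

(((c | (b & (d & a))) | (b | (a & (d & ~c)))) & a)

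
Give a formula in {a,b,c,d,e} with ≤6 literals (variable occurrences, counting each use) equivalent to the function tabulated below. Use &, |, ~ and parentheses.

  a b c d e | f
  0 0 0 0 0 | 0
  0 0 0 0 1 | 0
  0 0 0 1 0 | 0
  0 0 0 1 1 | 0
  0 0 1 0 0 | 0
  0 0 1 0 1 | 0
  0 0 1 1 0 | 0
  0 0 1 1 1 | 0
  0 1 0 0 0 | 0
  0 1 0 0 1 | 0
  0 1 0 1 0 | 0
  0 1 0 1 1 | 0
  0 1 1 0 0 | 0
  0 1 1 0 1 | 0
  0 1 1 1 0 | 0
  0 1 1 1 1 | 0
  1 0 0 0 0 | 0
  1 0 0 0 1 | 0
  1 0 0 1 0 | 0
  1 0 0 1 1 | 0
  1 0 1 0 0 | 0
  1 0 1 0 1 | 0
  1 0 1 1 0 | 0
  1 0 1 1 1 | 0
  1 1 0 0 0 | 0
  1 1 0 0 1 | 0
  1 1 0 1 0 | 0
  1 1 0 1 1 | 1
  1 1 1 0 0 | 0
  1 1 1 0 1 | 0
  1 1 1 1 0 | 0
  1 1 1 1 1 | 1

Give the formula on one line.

((a & b) & ((e | ~a) & d))

  (a & b) = 00000000000000000000000011111111
  ~a = 11111111111111110000000000000000
  (e | ~a) = 11111111111111110101010101010101
  ((e | ~a) & d) = 00110011001100110001000100010001
  ((a & b) & ((e | ~a) & d)) = 00000000000000000000000000010001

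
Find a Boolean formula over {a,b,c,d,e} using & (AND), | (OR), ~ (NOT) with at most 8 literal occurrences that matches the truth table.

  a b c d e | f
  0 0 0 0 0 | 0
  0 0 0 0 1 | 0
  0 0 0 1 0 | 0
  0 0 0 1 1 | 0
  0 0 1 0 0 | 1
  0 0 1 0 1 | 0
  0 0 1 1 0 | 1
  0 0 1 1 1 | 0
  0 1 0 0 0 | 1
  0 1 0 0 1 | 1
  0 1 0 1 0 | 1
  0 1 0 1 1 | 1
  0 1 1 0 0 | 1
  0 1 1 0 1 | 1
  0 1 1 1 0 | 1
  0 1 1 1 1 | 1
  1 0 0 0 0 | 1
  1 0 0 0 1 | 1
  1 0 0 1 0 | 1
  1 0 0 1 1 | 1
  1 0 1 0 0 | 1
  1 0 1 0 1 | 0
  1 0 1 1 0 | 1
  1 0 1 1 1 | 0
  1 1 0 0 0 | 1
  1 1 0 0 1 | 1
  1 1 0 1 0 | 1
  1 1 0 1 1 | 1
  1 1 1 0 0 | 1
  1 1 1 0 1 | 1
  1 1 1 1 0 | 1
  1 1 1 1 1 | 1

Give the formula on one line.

  ~c = 11110000111100001111000011110000
  (a & ~c) = 00000000000000001111000011110000
  ~e = 10101010101010101010101010101010
  (c & ~e) = 00001010000010100000101000001010
  ~b = 11111111000000001111111100000000
  ((c & ~e) & ~b) = 00001010000000000000101000000000
  ((a & ~c) | ((c & ~e) & ~b)) = 00001010000000001111101011110000
  (b | ((a & ~c) | ((c & ~e) & ~b))) = 00001010111111111111101011111111

(b | ((a & ~c) | ((c & ~e) & ~b)))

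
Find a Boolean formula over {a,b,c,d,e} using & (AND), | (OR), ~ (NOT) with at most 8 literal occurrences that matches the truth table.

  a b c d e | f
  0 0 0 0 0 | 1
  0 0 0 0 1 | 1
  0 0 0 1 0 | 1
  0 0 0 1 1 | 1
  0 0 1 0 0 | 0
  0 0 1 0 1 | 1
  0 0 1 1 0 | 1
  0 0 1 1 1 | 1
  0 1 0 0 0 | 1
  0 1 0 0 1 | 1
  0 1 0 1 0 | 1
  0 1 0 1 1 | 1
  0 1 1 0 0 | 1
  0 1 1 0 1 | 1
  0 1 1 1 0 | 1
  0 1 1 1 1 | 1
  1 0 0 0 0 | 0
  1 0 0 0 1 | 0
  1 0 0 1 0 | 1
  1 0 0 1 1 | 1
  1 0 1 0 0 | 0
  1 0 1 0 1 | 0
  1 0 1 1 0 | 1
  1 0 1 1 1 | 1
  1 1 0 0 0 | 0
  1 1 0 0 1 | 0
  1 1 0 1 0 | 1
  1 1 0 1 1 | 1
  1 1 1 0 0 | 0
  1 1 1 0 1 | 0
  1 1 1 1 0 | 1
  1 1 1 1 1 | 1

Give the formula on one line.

((((e | ~c) | d) & (~a | d)) | (b & ~a))

  ~c = 11110000111100001111000011110000
  (e | ~c) = 11110101111101011111010111110101
  ((e | ~c) | d) = 11110111111101111111011111110111
  ~a = 11111111111111110000000000000000
  (~a | d) = 11111111111111110011001100110011
  (((e | ~c) | d) & (~a | d)) = 11110111111101110011001100110011
  (b & ~a) = 00000000111111110000000000000000
  ((((e | ~c) | d) & (~a | d)) | (b & ~a)) = 11110111111111110011001100110011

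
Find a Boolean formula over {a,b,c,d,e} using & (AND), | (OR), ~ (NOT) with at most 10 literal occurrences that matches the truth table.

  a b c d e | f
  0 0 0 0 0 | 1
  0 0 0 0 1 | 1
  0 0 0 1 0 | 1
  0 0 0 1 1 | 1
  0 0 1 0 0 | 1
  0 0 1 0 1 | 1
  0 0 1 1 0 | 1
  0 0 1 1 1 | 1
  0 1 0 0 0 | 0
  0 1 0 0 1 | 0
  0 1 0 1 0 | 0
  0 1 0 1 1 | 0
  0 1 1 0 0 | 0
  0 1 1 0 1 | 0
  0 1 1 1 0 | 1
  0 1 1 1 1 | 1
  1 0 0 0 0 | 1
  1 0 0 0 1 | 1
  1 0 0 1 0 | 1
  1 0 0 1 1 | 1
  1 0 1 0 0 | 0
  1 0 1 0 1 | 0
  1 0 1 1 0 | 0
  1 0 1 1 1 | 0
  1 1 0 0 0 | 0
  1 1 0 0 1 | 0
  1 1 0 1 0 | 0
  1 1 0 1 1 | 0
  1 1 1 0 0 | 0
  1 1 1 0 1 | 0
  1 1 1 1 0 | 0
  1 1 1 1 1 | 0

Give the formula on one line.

((~c & (~b & (~d | a))) | (((c & d) | (~b | a)) & ~a))

  ~c = 11110000111100001111000011110000
  ~b = 11111111000000001111111100000000
  ~d = 11001100110011001100110011001100
  (~d | a) = 11001100110011001111111111111111
  (~b & (~d | a)) = 11001100000000001111111100000000
  (~c & (~b & (~d | a))) = 11000000000000001111000000000000
  (c & d) = 00000011000000110000001100000011
  (~b | a) = 11111111000000001111111111111111
  ((c & d) | (~b | a)) = 11111111000000111111111111111111
  ~a = 11111111111111110000000000000000
  (((c & d) | (~b | a)) & ~a) = 11111111000000110000000000000000
  ((~c & (~b & (~d | a))) | (((c & d) | (~b | a)) & ~a)) = 11111111000000111111000000000000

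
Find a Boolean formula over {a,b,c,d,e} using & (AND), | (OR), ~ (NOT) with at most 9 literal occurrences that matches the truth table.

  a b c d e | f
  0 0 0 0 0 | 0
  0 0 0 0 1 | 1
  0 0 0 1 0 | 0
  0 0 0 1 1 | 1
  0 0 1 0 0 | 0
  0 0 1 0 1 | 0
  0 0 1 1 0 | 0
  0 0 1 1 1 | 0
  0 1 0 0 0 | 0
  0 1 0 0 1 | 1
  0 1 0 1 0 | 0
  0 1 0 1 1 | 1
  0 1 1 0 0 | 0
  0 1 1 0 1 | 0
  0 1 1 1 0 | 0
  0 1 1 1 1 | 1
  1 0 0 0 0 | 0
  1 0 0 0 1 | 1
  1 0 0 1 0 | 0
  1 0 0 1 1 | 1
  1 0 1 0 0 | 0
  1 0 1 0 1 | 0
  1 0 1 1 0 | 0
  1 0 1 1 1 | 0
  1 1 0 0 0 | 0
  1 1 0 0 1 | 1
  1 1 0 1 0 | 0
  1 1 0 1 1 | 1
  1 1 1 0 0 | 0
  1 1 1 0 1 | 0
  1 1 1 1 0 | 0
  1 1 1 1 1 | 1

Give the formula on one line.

(((d & b) | ((~c | ~e) & e)) & (e | ~d))

  (d & b) = 00000000001100110000000000110011
  ~c = 11110000111100001111000011110000
  ~e = 10101010101010101010101010101010
  (~c | ~e) = 11111010111110101111101011111010
  ((~c | ~e) & e) = 01010000010100000101000001010000
  ((d & b) | ((~c | ~e) & e)) = 01010000011100110101000001110011
  ~d = 11001100110011001100110011001100
  (e | ~d) = 11011101110111011101110111011101
  (((d & b) | ((~c | ~e) & e)) & (e | ~d)) = 01010000010100010101000001010001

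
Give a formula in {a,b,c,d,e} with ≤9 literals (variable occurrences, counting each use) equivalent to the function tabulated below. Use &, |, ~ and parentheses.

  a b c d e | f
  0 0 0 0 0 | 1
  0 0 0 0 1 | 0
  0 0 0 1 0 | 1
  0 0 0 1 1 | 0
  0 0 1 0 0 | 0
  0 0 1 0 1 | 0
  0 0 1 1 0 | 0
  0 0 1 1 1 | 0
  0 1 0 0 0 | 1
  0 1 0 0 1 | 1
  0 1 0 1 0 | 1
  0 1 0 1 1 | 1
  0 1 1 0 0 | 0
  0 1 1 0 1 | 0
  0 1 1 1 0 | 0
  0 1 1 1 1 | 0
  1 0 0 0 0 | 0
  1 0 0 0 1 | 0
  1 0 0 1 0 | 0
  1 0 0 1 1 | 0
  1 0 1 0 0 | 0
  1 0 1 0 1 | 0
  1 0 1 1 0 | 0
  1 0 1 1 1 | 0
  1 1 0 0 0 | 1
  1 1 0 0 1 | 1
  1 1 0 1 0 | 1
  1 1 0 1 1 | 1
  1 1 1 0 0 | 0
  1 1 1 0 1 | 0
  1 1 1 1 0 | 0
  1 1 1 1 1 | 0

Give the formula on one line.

  ~e = 10101010101010101010101010101010
  (~e | b) = 10101010111111111010101011111111
  ~c = 11110000111100001111000011110000
  ((~e | b) & ~c) = 10100000111100001010000011110000
  ~a = 11111111111111110000000000000000
  (~c & ~a) = 11110000111100000000000000000000
  (c | b) = 00001111111111110000111111111111
  ((~c & ~a) | (c | b)) = 11111111111111110000111111111111
  (((~e | b) & ~c) & ((~c & ~a) | (c | b))) = 10100000111100000000000011110000

(((~e | b) & ~c) & ((~c & ~a) | (c | b)))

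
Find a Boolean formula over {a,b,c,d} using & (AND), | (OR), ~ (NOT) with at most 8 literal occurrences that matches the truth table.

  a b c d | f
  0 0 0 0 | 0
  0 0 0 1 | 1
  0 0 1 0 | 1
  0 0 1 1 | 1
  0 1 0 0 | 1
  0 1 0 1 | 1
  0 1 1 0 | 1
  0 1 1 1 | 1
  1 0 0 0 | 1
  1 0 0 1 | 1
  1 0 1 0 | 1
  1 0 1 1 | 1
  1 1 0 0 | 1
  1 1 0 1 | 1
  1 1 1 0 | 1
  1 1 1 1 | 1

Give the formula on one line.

((d | a) | ((a | b) | c))

  (d | a) = 0101010111111111
  (a | b) = 0000111111111111
  ((a | b) | c) = 0011111111111111
  ((d | a) | ((a | b) | c)) = 0111111111111111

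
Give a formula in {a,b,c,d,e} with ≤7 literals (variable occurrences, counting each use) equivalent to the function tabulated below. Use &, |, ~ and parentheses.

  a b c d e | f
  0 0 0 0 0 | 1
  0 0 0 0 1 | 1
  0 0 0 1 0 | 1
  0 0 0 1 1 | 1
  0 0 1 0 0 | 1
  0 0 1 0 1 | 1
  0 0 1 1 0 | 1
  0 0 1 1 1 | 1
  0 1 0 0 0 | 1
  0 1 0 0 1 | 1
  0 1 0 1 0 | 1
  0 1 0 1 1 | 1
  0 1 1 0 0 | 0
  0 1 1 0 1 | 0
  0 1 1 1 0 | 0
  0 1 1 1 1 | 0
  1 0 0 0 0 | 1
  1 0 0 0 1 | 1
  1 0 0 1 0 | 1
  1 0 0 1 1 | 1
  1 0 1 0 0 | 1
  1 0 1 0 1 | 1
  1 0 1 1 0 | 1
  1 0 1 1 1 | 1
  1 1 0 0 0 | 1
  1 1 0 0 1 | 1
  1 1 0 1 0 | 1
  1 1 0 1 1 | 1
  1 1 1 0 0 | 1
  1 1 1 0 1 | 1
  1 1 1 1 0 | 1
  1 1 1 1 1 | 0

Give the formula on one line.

  ~c = 11110000111100001111000011110000
  ~b = 11111111000000001111111100000000
  (~c | ~b) = 11111111111100001111111111110000
  ~e = 10101010101010101010101010101010
  (~e | b) = 10101010111111111010101011111111
  ~d = 11001100110011001100110011001100
  (~e | ~d) = 11101110111011101110111011101110
  (a & (~e | ~d)) = 00000000000000001110111011101110
  ((~e | b) & (a & (~e | ~d))) = 00000000000000001010101011101110
  ((~c | ~b) | ((~e | b) & (a & (~e | ~d)))) = 11111111111100001111111111111110

((~c | ~b) | ((~e | b) & (a & (~e | ~d))))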